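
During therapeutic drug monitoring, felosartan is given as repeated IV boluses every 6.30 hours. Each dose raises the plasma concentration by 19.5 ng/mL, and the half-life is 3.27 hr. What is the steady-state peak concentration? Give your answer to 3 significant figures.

26.5 ng/mL

k = ln 2 / 3.27 = 0.2120 hr⁻¹
Fraction remaining after one interval: e^(−kτ) = e^(−0.2120 × 6.30) = 0.2630
R = 1 / (1 − 0.2630) = 1.357
Css,max = 19.5 × 1.357 ≈ 26.5 ng/mL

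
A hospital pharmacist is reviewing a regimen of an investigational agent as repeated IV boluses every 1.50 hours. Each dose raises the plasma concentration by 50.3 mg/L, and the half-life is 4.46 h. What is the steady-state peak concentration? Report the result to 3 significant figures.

k = ln 2 / 4.46 = 0.1554 h⁻¹
Fraction remaining after one interval: e^(−kτ) = e^(−0.1554 × 1.50) = 0.7921
R = 1 / (1 − 0.7921) = 4.809
Css,max = 50.3 × 4.809 ≈ 242 mg/L

242 mg/L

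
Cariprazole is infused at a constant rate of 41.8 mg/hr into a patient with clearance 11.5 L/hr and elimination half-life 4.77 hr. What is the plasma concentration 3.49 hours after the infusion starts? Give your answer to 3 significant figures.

Css = rate / CL = 41.8 / 11.5 = 3.635 µg/mL
k = ln 2 / 4.77 = 0.1453 hr⁻¹
C(t) = Css (1 − e^(−kt)) = 3.635 × (1 − e^(−0.5071)) = 3.635 × 0.3978 ≈ 1.45 µg/mL

1.45 µg/mL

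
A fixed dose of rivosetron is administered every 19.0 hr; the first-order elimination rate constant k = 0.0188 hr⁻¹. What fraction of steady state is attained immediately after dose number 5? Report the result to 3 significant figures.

f_n = 1 − e^(−nkτ) = 1 − e^(−5 × 0.01880 × 19.0) = 1 − e^(−1.786) = 1 − 0.1676 ≈ 0.832

0.832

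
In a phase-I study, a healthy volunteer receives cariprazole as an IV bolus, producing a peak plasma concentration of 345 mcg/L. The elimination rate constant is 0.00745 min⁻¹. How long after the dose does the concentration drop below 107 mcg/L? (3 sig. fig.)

C(t) = C₀ e^(−kt)  ⇒  t = ln(C₀/C) / k
t = ln(345/107) / 0.007450 = 1.171 / 0.007450 ≈ 157 minutes

157 minutes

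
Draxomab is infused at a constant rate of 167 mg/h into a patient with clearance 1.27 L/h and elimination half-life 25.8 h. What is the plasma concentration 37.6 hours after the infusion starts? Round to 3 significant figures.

83.6 mg/L

Css = rate / CL = 167 / 1.27 = 131.5 mg/L
k = ln 2 / 25.8 = 0.02687 h⁻¹
C(t) = Css (1 − e^(−kt)) = 131.5 × (1 − e^(−1.010)) = 131.5 × 0.6358 ≈ 83.6 mg/L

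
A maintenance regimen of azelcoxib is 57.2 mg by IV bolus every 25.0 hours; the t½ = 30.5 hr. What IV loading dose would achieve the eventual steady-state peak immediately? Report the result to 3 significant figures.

k = ln 2 / 30.5 = 0.02273 hr⁻¹
Accumulation ratio R = 1 / (1 − e^(−kτ)) = 1 / (1 − e^(−0.02273×25.0)) = 1 / (1 − 0.5666) = 2.307
Loading dose = maintenance dose × R = 57.2 × 2.307 ≈ 132 mg

132 mg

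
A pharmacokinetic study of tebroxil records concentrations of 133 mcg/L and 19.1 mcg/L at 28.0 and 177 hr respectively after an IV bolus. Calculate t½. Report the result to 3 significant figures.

k = ln(C₁/C₂) / (t₂ − t₁) = ln(133/19.1) / (177 − 28.0)
  = 1.941 / 149.0 = 0.01302 hr⁻¹
t½ = ln 2 / k = ln 2 / 0.01302 ≈ 53.2 hours

53.2 hours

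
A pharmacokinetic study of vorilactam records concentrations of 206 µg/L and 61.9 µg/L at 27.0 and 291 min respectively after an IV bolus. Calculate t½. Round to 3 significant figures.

152 minutes

k = ln(C₁/C₂) / (t₂ − t₁) = ln(206/61.9) / (291 − 27.0)
  = 1.202 / 264.0 = 0.004554 min⁻¹
t½ = ln 2 / k = ln 2 / 0.004554 ≈ 152 minutes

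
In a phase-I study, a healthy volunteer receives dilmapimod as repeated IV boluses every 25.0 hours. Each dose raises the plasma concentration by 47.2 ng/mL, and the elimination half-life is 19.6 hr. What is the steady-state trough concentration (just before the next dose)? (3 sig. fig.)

k = ln 2 / 19.6 = 0.03536 hr⁻¹
Fraction remaining after one interval: e^(−kτ) = e^(−0.03536 × 25.0) = 0.4131
R = 1 / (1 − 0.4131) = 1.704
Css,max = 47.2 × 1.704 = 80.42 ng/mL
Css,min = Css,max × e^(−kτ) = 80.42 × 0.4131 ≈ 33.2 ng/mL

33.2 ng/mL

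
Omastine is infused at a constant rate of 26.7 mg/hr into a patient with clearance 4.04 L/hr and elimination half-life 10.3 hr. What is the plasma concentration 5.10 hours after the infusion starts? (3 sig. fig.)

1.92 mg/L

Css = rate / CL = 26.7 / 4.04 = 6.609 mg/L
k = ln 2 / 10.3 = 0.06730 hr⁻¹
C(t) = Css (1 − e^(−kt)) = 6.609 × (1 − e^(−0.3432)) = 6.609 × 0.2905 ≈ 1.92 mg/L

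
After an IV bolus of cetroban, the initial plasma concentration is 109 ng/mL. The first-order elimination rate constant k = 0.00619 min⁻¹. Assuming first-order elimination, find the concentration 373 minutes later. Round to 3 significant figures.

C(t) = C₀ e^(−kt) = 109 × e^(−0.006190 × 373) = 109 × e^(−2.309) = 109 × 0.09937 ≈ 10.8 ng/mL

10.8 ng/mL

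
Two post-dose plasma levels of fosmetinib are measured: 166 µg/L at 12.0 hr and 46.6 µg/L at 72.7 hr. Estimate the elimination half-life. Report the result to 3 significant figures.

33.1 hours

k = ln(C₁/C₂) / (t₂ − t₁) = ln(166/46.6) / (72.7 − 12.0)
  = 1.270 / 60.70 = 0.02093 hr⁻¹
t½ = ln 2 / k = ln 2 / 0.02093 ≈ 33.1 hours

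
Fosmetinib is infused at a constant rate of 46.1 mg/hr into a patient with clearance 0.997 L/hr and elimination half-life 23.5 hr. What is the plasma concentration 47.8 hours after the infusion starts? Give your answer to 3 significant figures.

Css = rate / CL = 46.1 / 0.997 = 46.24 mg/L
k = ln 2 / 23.5 = 0.02950 hr⁻¹
C(t) = Css (1 − e^(−kt)) = 46.24 × (1 − e^(−1.410)) = 46.24 × 0.7558 ≈ 34.9 mg/L

34.9 mg/L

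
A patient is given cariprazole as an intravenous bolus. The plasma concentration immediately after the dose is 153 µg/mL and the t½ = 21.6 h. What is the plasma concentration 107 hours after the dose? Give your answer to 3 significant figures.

k = ln 2 / 21.6 = 0.03209 h⁻¹
107 h is 4.954 half-lives, so C = 153 × (1/2)^4.954 = 153 × 0.03227 ≈ 4.94 µg/mL

4.94 µg/mL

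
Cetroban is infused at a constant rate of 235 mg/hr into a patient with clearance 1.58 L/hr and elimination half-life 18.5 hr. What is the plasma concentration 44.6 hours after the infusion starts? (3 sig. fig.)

Css = rate / CL = 235 / 1.58 = 148.7 µg/mL
k = ln 2 / 18.5 = 0.03747 hr⁻¹
C(t) = Css (1 − e^(−kt)) = 148.7 × (1 − e^(−1.671)) = 148.7 × 0.8119 ≈ 121 µg/mL

121 µg/mL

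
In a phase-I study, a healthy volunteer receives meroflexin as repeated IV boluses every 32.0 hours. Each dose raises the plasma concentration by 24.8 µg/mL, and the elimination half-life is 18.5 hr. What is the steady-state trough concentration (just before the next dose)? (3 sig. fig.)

10.7 µg/mL

k = ln 2 / 18.5 = 0.03747 hr⁻¹
Fraction remaining after one interval: e^(−kτ) = e^(−0.03747 × 32.0) = 0.3015
R = 1 / (1 − 0.3015) = 1.432
Css,max = 24.8 × 1.432 = 35.51 µg/mL
Css,min = Css,max × e^(−kτ) = 35.51 × 0.3015 ≈ 10.7 µg/mL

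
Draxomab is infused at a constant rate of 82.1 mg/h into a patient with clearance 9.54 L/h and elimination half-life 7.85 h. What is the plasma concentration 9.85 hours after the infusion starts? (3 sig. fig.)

Css = rate / CL = 82.1 / 9.54 = 8.606 mg/L
k = ln 2 / 7.85 = 0.08830 h⁻¹
C(t) = Css (1 − e^(−kt)) = 8.606 × (1 − e^(−0.8697)) = 8.606 × 0.5809 ≈ 5.00 mg/L

5.00 mg/L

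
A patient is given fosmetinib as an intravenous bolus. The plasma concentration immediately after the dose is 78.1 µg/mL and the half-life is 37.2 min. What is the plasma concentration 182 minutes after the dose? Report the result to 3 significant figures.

2.63 µg/mL

k = ln 2 / 37.2 = 0.01863 min⁻¹
C(t) = C₀ e^(−kt) = 78.1 × e^(−0.01863 × 182) = 78.1 × e^(−3.391) = 78.1 × 0.03367 ≈ 2.63 µg/mL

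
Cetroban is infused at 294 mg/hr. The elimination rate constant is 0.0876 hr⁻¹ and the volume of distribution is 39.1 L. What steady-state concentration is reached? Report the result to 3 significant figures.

85.8 mg/L

CL = k · V = 0.0876 × 39.1 = 3.425 L/hr
Css = rate / CL = 294 / 3.425 ≈ 85.8 mg/L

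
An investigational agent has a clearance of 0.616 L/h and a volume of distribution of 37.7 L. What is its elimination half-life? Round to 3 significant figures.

42.4 hours

k = CL / V = 0.616 / 37.7 = 0.01634 h⁻¹
t½ = ln 2 / k = ln 2 / 0.01634 ≈ 42.4 hours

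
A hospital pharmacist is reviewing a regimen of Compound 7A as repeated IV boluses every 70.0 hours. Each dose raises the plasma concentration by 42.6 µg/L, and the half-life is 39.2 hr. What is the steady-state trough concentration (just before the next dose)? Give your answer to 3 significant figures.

k = ln 2 / 39.2 = 0.01768 hr⁻¹
Fraction remaining after one interval: e^(−kτ) = e^(−0.01768 × 70.0) = 0.2900
R = 1 / (1 − 0.2900) = 1.409
Css,max = 42.6 × 1.409 = 60.00 µg/L
Css,min = Css,max × e^(−kτ) = 60.00 × 0.2900 ≈ 17.4 µg/L

17.4 µg/L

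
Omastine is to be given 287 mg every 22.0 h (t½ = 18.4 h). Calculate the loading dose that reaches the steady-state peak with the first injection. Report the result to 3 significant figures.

k = ln 2 / 18.4 = 0.03767 h⁻¹
Accumulation ratio R = 1 / (1 − e^(−kτ)) = 1 / (1 − e^(−0.03767×22.0)) = 1 / (1 − 0.4366) = 1.775
Loading dose = maintenance dose × R = 287 × 1.775 ≈ 509 mg

509 mg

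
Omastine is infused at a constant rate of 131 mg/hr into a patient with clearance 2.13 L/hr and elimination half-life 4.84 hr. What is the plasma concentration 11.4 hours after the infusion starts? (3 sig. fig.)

Css = rate / CL = 131 / 2.13 = 61.50 µg/mL
k = ln 2 / 4.84 = 0.1432 hr⁻¹
C(t) = Css (1 − e^(−kt)) = 61.50 × (1 − e^(−1.633)) = 61.50 × 0.8046 ≈ 49.5 µg/mL

49.5 µg/mL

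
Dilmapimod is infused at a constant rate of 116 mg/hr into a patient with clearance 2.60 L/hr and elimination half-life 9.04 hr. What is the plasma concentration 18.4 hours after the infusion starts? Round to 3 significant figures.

Css = rate / CL = 116 / 2.60 = 44.62 mg/L
k = ln 2 / 9.04 = 0.07668 hr⁻¹
C(t) = Css (1 − e^(−kt)) = 44.62 × (1 − e^(−1.411)) = 44.62 × 0.7561 ≈ 33.7 mg/L

33.7 mg/L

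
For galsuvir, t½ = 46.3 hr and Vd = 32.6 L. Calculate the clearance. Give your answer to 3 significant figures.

k = ln 2 / t½ = ln 2 / 46.3 = 0.01497 hr⁻¹
CL = k · V = 0.01497 × 32.6 ≈ 0.488 L/hr

0.488 L/hr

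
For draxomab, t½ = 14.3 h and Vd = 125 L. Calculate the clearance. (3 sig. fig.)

6.06 L/h

k = ln 2 / t½ = ln 2 / 14.3 = 0.04847 h⁻¹
CL = k · V = 0.04847 × 125 ≈ 6.06 L/h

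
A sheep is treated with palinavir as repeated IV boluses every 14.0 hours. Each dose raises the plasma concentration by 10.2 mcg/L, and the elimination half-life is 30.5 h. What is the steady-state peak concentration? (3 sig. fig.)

k = ln 2 / 30.5 = 0.02273 h⁻¹
Fraction remaining after one interval: e^(−kτ) = e^(−0.02273 × 14.0) = 0.7275
R = 1 / (1 − 0.7275) = 3.669
Css,max = 10.2 × 3.669 ≈ 37.4 mcg/L

37.4 mcg/L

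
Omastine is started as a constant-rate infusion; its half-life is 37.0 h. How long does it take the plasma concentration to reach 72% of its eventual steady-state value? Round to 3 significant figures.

k = ln 2 / 37.0 = 0.01873 h⁻¹
f = 1 − e^(−kt)  ⇒  t = −ln(1 − f) / k
t = −ln(1 − 0.72) / 0.01873 = 1.273 / 0.01873 ≈ 68.0 hours

68.0 hours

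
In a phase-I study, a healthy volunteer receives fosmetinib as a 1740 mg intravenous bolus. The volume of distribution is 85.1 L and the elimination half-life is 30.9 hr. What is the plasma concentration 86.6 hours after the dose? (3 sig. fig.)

2.93 µg/mL

C₀ = dose / V = 1740 / 85.1 = 20.45 µg/mL
k = ln 2 / 30.9 = 0.02243 hr⁻¹
C(t) = C₀ e^(−kt) = 20.45 × e^(−0.02243 × 86.6) = 20.45 × e^(−1.943) = 20.45 × 0.1433 ≈ 2.93 µg/mL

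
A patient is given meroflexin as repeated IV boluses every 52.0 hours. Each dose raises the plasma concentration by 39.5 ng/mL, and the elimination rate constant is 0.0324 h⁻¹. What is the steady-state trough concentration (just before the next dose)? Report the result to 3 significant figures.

8.99 ng/mL

Fraction remaining after one interval: e^(−kτ) = e^(−0.03240 × 52.0) = 0.1855
R = 1 / (1 − 0.1855) = 1.228
Css,max = 39.5 × 1.228 = 48.49 ng/mL
Css,min = Css,max × e^(−kτ) = 48.49 × 0.1855 ≈ 8.99 ng/mL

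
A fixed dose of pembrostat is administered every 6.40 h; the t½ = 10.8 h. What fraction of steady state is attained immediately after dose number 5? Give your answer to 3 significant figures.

0.872

k = ln 2 / 10.8 = 0.06418 h⁻¹
f_n = 1 − e^(−nkτ) = 1 − e^(−5 × 0.06418 × 6.40) = 1 − e^(−2.054) = 1 − 0.1283 ≈ 0.872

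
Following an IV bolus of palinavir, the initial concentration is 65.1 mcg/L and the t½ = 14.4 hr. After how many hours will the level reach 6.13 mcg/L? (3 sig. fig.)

49.1 hours

k = ln 2 / 14.4 = 0.04814 hr⁻¹
C(t) = C₀ e^(−kt)  ⇒  t = ln(C₀/C) / k
t = ln(65.1/6.13) / 0.04814 = 2.363 / 0.04814 ≈ 49.1 hours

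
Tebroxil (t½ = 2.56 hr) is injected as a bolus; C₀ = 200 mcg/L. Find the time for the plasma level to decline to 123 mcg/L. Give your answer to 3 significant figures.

1.80 hours

k = ln 2 / 2.56 = 0.2708 hr⁻¹
C(t) = C₀ e^(−kt)  ⇒  t = ln(C₀/C) / k
t = ln(200/123) / 0.2708 = 0.4861 / 0.2708 ≈ 1.80 hours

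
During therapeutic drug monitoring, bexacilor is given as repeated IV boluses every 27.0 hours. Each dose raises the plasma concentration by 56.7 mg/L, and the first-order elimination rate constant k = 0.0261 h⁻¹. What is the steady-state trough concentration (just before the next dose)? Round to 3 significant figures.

55.4 mg/L

Fraction remaining after one interval: e^(−kτ) = e^(−0.02610 × 27.0) = 0.4943
R = 1 / (1 − 0.4943) = 1.977
Css,max = 56.7 × 1.977 = 112.1 mg/L
Css,min = Css,max × e^(−kτ) = 112.1 × 0.4943 ≈ 55.4 mg/L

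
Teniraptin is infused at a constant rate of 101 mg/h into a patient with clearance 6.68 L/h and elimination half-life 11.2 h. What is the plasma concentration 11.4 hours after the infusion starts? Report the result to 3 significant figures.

Css = rate / CL = 101 / 6.68 = 15.12 µg/mL
k = ln 2 / 11.2 = 0.06189 h⁻¹
C(t) = Css (1 − e^(−kt)) = 15.12 × (1 − e^(−0.7055)) = 15.12 × 0.5062 ≈ 7.65 µg/mL

7.65 µg/mL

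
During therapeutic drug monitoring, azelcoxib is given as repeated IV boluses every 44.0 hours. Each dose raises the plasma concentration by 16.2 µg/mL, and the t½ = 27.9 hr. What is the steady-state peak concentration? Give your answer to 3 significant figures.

24.4 µg/mL

k = ln 2 / 27.9 = 0.02484 hr⁻¹
Fraction remaining after one interval: e^(−kτ) = e^(−0.02484 × 44.0) = 0.3352
R = 1 / (1 − 0.3352) = 1.504
Css,max = 16.2 × 1.504 ≈ 24.4 µg/mL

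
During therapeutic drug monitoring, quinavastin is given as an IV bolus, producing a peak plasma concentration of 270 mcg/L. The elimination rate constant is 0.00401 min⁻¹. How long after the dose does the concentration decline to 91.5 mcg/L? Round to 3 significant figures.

270 minutes

C(t) = C₀ e^(−kt)  ⇒  t = ln(C₀/C) / k
t = ln(270/91.5) / 0.004010 = 1.082 / 0.004010 ≈ 270 minutes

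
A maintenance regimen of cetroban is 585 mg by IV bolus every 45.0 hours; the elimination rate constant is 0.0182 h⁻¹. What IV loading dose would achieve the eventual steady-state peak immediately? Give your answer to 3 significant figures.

Accumulation ratio R = 1 / (1 − e^(−kτ)) = 1 / (1 − e^(−0.01820×45.0)) = 1 / (1 − 0.4409) = 1.789
Loading dose = maintenance dose × R = 585 × 1.789 ≈ 1050 mg

1050 mg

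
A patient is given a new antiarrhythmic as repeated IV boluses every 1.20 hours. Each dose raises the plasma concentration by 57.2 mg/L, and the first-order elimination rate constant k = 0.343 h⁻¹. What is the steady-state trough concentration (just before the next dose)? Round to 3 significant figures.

112 mg/L

Fraction remaining after one interval: e^(−kτ) = e^(−0.3430 × 1.20) = 0.6626
R = 1 / (1 − 0.6626) = 2.964
Css,max = 57.2 × 2.964 = 169.5 mg/L
Css,min = Css,max × e^(−kτ) = 169.5 × 0.6626 ≈ 112 mg/L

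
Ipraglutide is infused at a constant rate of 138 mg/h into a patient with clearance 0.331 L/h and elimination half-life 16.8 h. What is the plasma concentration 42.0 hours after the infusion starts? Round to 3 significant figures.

Css = rate / CL = 138 / 0.331 = 416.9 µg/mL
k = ln 2 / 16.8 = 0.04126 h⁻¹
C(t) = Css (1 − e^(−kt)) = 416.9 × (1 − e^(−1.733)) = 416.9 × 0.8232 ≈ 343 µg/mL

343 µg/mL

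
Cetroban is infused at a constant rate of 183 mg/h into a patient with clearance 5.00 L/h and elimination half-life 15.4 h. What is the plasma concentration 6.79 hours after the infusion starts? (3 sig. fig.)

Css = rate / CL = 183 / 5.00 = 36.60 µg/mL
k = ln 2 / 15.4 = 0.04501 h⁻¹
C(t) = Css (1 − e^(−kt)) = 36.60 × (1 − e^(−0.3056)) = 36.60 × 0.2633 ≈ 9.64 µg/mL

9.64 µg/mL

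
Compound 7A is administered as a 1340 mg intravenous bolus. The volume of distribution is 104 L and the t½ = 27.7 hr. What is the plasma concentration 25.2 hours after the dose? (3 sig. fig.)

6.86 mg/L

C₀ = dose / V = 1340 / 104 = 12.88 mg/L
k = ln 2 / 27.7 = 0.02502 hr⁻¹
C(t) = C₀ e^(−kt) = 12.88 × e^(−0.02502 × 25.2) = 12.88 × e^(−0.6306) = 12.88 × 0.5323 ≈ 6.86 mg/L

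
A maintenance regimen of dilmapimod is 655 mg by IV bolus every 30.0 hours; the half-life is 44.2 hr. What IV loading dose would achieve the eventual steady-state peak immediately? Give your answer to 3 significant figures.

1750 mg

k = ln 2 / 44.2 = 0.01568 hr⁻¹
Accumulation ratio R = 1 / (1 − e^(−kτ)) = 1 / (1 − e^(−0.01568×30.0)) = 1 / (1 − 0.6247) = 2.665
Loading dose = maintenance dose × R = 655 × 2.665 ≈ 1750 mg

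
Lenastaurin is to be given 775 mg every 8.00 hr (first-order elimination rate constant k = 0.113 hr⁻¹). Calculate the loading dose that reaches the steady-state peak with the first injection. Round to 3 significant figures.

Accumulation ratio R = 1 / (1 − e^(−kτ)) = 1 / (1 − e^(−0.1130×8.00)) = 1 / (1 − 0.4049) = 1.681
Loading dose = maintenance dose × R = 775 × 1.681 ≈ 1300 mg

1300 mg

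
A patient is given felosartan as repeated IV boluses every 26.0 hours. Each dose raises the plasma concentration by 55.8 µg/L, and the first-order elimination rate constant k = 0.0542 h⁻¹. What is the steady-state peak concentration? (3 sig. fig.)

73.8 µg/L

Fraction remaining after one interval: e^(−kτ) = e^(−0.05420 × 26.0) = 0.2443
R = 1 / (1 − 0.2443) = 1.323
Css,max = 55.8 × 1.323 ≈ 73.8 µg/L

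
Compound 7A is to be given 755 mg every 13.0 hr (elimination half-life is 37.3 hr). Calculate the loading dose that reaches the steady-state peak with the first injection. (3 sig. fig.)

3520 mg

k = ln 2 / 37.3 = 0.01858 hr⁻¹
Accumulation ratio R = 1 / (1 − e^(−kτ)) = 1 / (1 − e^(−0.01858×13.0)) = 1 / (1 − 0.7854) = 4.660
Loading dose = maintenance dose × R = 755 × 4.660 ≈ 3520 mg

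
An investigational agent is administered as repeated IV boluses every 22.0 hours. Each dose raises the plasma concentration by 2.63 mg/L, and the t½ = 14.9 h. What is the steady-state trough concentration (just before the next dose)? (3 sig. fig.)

1.48 mg/L

k = ln 2 / 14.9 = 0.04652 h⁻¹
Fraction remaining after one interval: e^(−kτ) = e^(−0.04652 × 22.0) = 0.3594
R = 1 / (1 − 0.3594) = 1.561
Css,max = 2.63 × 1.561 = 4.105 mg/L
Css,min = Css,max × e^(−kτ) = 4.105 × 0.3594 ≈ 1.48 mg/L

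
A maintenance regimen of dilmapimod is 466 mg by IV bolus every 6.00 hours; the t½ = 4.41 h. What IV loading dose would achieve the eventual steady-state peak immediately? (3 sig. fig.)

k = ln 2 / 4.41 = 0.1572 h⁻¹
Accumulation ratio R = 1 / (1 − e^(−kτ)) = 1 / (1 − e^(−0.1572×6.00)) = 1 / (1 − 0.3894) = 1.638
Loading dose = maintenance dose × R = 466 × 1.638 ≈ 763 mg

763 mg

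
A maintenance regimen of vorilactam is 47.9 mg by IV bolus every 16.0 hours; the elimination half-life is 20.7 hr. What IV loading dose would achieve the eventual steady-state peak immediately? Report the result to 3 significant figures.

115 mg

k = ln 2 / 20.7 = 0.03349 hr⁻¹
Accumulation ratio R = 1 / (1 − e^(−kτ)) = 1 / (1 − e^(−0.03349×16.0)) = 1 / (1 − 0.5852) = 2.411
Loading dose = maintenance dose × R = 47.9 × 2.411 ≈ 115 mg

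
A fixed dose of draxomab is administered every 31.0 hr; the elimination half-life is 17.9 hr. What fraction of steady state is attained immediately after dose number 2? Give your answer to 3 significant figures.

0.909

k = ln 2 / 17.9 = 0.03872 hr⁻¹
f_n = 1 − e^(−nkτ) = 1 − e^(−2 × 0.03872 × 31.0) = 1 − e^(−2.401) = 1 − 0.09064 ≈ 0.909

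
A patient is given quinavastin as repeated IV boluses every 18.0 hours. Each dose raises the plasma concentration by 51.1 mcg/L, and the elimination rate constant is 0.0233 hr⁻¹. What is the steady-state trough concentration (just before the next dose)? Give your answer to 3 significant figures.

98.1 mcg/L

Fraction remaining after one interval: e^(−kτ) = e^(−0.02330 × 18.0) = 0.6574
R = 1 / (1 − 0.6574) = 2.919
Css,max = 51.1 × 2.919 = 149.2 mcg/L
Css,min = Css,max × e^(−kτ) = 149.2 × 0.6574 ≈ 98.1 mcg/L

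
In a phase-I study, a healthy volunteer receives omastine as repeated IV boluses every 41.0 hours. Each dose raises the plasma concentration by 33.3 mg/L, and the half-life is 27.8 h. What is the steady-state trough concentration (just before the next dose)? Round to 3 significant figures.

18.7 mg/L

k = ln 2 / 27.8 = 0.02493 h⁻¹
Fraction remaining after one interval: e^(−kτ) = e^(−0.02493 × 41.0) = 0.3598
R = 1 / (1 − 0.3598) = 1.562
Css,max = 33.3 × 1.562 = 52.01 mg/L
Css,min = Css,max × e^(−kτ) = 52.01 × 0.3598 ≈ 18.7 mg/L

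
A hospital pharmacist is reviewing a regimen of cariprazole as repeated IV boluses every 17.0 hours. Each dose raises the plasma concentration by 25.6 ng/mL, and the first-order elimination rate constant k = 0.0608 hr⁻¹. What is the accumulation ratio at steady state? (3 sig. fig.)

1.55

Fraction remaining after one interval: e^(−kτ) = e^(−0.06080 × 17.0) = 0.3557
R = 1 / (1 − 0.3557) = 1 / 0.6443 ≈ 1.55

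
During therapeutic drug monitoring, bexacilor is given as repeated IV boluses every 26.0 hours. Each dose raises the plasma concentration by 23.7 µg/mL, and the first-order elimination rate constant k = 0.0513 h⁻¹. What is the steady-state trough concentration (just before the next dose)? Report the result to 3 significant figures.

8.48 µg/mL

Fraction remaining after one interval: e^(−kτ) = e^(−0.05130 × 26.0) = 0.2635
R = 1 / (1 − 0.2635) = 1.358
Css,max = 23.7 × 1.358 = 32.18 µg/mL
Css,min = Css,max × e^(−kτ) = 32.18 × 0.2635 ≈ 8.48 µg/mL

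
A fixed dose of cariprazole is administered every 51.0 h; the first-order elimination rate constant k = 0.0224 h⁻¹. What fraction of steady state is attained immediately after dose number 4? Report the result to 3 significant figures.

f_n = 1 − e^(−nkτ) = 1 − e^(−4 × 0.02240 × 51.0) = 1 − e^(−4.570) = 1 − 0.01036 ≈ 0.990

0.990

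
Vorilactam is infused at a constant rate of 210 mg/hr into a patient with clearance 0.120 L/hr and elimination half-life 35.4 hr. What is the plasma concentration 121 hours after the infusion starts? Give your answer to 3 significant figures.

Css = rate / CL = 210 / 0.120 = 1750 µg/mL
k = ln 2 / 35.4 = 0.01958 hr⁻¹
C(t) = Css (1 − e^(−kt)) = 1750 × (1 − e^(−2.369)) = 1750 × 0.9064 ≈ 1590 µg/mL

1590 µg/mL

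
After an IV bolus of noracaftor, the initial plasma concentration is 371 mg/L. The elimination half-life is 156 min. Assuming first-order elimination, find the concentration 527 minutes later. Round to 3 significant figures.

35.7 mg/L

k = ln 2 / 156 = 0.004443 min⁻¹
C(t) = C₀ e^(−kt) = 371 × e^(−0.004443 × 527) = 371 × e^(−2.342) = 371 × 0.09617 ≈ 35.7 mg/L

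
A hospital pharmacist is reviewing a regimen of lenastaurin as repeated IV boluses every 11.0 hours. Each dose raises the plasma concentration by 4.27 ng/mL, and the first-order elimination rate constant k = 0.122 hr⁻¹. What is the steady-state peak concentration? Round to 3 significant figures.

5.78 ng/mL

Fraction remaining after one interval: e^(−kτ) = e^(−0.1220 × 11.0) = 0.2613
R = 1 / (1 − 0.2613) = 1.354
Css,max = 4.27 × 1.354 ≈ 5.78 ng/mL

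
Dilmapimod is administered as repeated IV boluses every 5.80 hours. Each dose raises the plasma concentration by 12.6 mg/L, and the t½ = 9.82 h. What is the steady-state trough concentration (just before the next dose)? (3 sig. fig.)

k = ln 2 / 9.82 = 0.07059 h⁻¹
Fraction remaining after one interval: e^(−kτ) = e^(−0.07059 × 5.80) = 0.6641
R = 1 / (1 − 0.6641) = 2.977
Css,max = 12.6 × 2.977 = 37.51 mg/L
Css,min = Css,max × e^(−kτ) = 37.51 × 0.6641 ≈ 24.9 mg/L

24.9 mg/L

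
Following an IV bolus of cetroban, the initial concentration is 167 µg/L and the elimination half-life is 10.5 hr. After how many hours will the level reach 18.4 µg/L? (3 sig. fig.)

k = ln 2 / 10.5 = 0.06601 hr⁻¹
C(t) = C₀ e^(−kt)  ⇒  t = ln(C₀/C) / k
t = ln(167/18.4) / 0.06601 = 2.206 / 0.06601 ≈ 33.4 hours

33.4 hours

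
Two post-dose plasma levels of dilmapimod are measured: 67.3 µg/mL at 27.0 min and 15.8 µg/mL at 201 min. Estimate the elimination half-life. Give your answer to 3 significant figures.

83.2 minutes

k = ln(C₁/C₂) / (t₂ − t₁) = ln(67.3/15.8) / (201 − 27.0)
  = 1.449 / 174.0 = 0.008328 min⁻¹
t½ = ln 2 / k = ln 2 / 0.008328 ≈ 83.2 minutes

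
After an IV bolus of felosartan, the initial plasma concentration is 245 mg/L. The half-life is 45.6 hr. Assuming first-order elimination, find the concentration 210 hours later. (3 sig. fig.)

10.1 mg/L

k = ln 2 / 45.6 = 0.01520 hr⁻¹
210 hr is 4.605 half-lives, so C = 245 × (1/2)^4.605 = 245 × 0.04108 ≈ 10.1 mg/L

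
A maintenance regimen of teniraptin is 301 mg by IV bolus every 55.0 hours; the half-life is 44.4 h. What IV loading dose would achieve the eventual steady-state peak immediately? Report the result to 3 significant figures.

522 mg

k = ln 2 / 44.4 = 0.01561 h⁻¹
Accumulation ratio R = 1 / (1 − e^(−kτ)) = 1 / (1 − e^(−0.01561×55.0)) = 1 / (1 − 0.4237) = 1.735
Loading dose = maintenance dose × R = 301 × 1.735 ≈ 522 mg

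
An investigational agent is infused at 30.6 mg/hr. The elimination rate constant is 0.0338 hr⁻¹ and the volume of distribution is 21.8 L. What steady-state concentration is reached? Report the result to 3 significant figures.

CL = k · V = 0.0338 × 21.8 = 0.7368 L/hr
Css = rate / CL = 30.6 / 0.7368 ≈ 41.5 mg/L

41.5 mg/L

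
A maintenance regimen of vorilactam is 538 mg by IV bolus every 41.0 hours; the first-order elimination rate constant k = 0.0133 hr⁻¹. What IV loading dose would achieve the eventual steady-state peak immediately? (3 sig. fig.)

1280 mg

Accumulation ratio R = 1 / (1 − e^(−kτ)) = 1 / (1 − e^(−0.01330×41.0)) = 1 / (1 − 0.5797) = 2.379
Loading dose = maintenance dose × R = 538 × 2.379 ≈ 1280 mg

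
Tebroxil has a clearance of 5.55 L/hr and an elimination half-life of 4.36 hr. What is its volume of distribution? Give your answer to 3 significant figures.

k = ln 2 / t½ = ln 2 / 4.36 = 0.1590 hr⁻¹
V = CL / k = 5.55 / 0.1590 ≈ 34.9 L

34.9 L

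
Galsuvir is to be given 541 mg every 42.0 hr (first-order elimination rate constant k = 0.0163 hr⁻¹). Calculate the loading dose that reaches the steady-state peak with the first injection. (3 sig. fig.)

1090 mg

Accumulation ratio R = 1 / (1 − e^(−kτ)) = 1 / (1 − e^(−0.01630×42.0)) = 1 / (1 − 0.5043) = 2.017
Loading dose = maintenance dose × R = 541 × 2.017 ≈ 1090 mg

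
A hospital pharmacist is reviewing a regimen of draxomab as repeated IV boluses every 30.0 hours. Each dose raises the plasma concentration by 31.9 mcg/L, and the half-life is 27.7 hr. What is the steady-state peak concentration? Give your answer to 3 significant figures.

k = ln 2 / 27.7 = 0.02502 hr⁻¹
Fraction remaining after one interval: e^(−kτ) = e^(−0.02502 × 30.0) = 0.4720
R = 1 / (1 − 0.4720) = 1.894
Css,max = 31.9 × 1.894 ≈ 60.4 mcg/L

60.4 mcg/L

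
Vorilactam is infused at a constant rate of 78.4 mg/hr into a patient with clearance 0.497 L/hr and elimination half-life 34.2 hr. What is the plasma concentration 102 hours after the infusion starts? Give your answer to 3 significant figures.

Css = rate / CL = 78.4 / 0.497 = 157.7 mg/L
k = ln 2 / 34.2 = 0.02027 hr⁻¹
C(t) = Css (1 − e^(−kt)) = 157.7 × (1 − e^(−2.067)) = 157.7 × 0.8735 ≈ 138 mg/L

138 mg/L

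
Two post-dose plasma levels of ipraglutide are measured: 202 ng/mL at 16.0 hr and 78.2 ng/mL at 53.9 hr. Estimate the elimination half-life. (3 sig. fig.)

k = ln(C₁/C₂) / (t₂ − t₁) = ln(202/78.2) / (53.9 − 16.0)
  = 0.9490 / 37.90 = 0.02504 hr⁻¹
t½ = ln 2 / k = ln 2 / 0.02504 ≈ 27.7 hours

27.7 hours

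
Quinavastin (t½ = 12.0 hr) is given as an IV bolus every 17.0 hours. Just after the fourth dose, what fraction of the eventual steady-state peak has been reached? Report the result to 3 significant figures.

k = ln 2 / 12.0 = 0.05776 hr⁻¹
f_n = 1 − e^(−nkτ) = 1 − e^(−4 × 0.05776 × 17.0) = 1 − e^(−3.928) = 1 − 0.01969 ≈ 0.980

0.980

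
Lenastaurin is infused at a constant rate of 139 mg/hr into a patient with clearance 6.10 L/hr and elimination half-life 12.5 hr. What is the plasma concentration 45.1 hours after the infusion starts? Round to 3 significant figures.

20.9 µg/mL

Css = rate / CL = 139 / 6.10 = 22.79 µg/mL
k = ln 2 / 12.5 = 0.05545 hr⁻¹
C(t) = Css (1 − e^(−kt)) = 22.79 × (1 − e^(−2.501)) = 22.79 × 0.9180 ≈ 20.9 µg/mL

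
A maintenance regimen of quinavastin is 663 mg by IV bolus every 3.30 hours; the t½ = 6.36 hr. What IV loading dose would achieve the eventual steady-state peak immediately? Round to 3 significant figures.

k = ln 2 / 6.36 = 0.1090 hr⁻¹
Accumulation ratio R = 1 / (1 − e^(−kτ)) = 1 / (1 − e^(−0.1090×3.30)) = 1 / (1 − 0.6979) = 3.310
Loading dose = maintenance dose × R = 663 × 3.310 ≈ 2190 mg

2190 mg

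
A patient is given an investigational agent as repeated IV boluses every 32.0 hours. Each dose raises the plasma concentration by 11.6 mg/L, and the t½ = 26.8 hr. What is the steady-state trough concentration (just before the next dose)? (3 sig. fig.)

k = ln 2 / 26.8 = 0.02586 hr⁻¹
Fraction remaining after one interval: e^(−kτ) = e^(−0.02586 × 32.0) = 0.4371
R = 1 / (1 − 0.4371) = 1.776
Css,max = 11.6 × 1.776 = 20.61 mg/L
Css,min = Css,max × e^(−kτ) = 20.61 × 0.4371 ≈ 9.01 mg/L

9.01 mg/L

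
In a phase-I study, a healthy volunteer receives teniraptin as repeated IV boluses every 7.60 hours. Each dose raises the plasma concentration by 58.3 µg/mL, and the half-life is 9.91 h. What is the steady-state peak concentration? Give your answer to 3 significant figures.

141 µg/mL

k = ln 2 / 9.91 = 0.06994 h⁻¹
Fraction remaining after one interval: e^(−kτ) = e^(−0.06994 × 7.60) = 0.5877
R = 1 / (1 − 0.5877) = 2.425
Css,max = 58.3 × 2.425 ≈ 141 µg/mL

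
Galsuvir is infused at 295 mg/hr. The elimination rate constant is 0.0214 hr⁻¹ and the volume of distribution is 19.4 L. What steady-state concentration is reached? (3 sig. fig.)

711 µg/mL

CL = k · V = 0.0214 × 19.4 = 0.4152 L/hr
Css = rate / CL = 295 / 0.4152 ≈ 711 µg/mL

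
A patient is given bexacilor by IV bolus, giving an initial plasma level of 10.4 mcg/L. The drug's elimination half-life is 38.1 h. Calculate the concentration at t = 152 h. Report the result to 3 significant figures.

k = ln 2 / 38.1 = 0.01819 h⁻¹
C(t) = C₀ e^(−kt) = 10.4 × e^(−0.01819 × 152) = 10.4 × e^(−2.765) = 10.4 × 0.06296 ≈ 0.655 mcg/L

0.655 mcg/L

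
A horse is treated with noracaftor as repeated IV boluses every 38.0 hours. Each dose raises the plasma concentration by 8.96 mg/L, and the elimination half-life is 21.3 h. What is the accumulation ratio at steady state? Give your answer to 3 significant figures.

k = ln 2 / 21.3 = 0.03254 h⁻¹
Fraction remaining after one interval: e^(−kτ) = e^(−0.03254 × 38.0) = 0.2904
R = 1 / (1 − 0.2904) = 1 / 0.7096 ≈ 1.41

1.41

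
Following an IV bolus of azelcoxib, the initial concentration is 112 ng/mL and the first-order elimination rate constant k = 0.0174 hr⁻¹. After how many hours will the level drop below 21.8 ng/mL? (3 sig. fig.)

94.1 hours

C(t) = C₀ e^(−kt)  ⇒  t = ln(C₀/C) / k
t = ln(112/21.8) / 0.01740 = 1.637 / 0.01740 ≈ 94.1 hours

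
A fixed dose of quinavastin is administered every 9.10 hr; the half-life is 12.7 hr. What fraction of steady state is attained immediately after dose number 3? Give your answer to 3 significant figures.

k = ln 2 / 12.7 = 0.05458 hr⁻¹
f_n = 1 − e^(−nkτ) = 1 − e^(−3 × 0.05458 × 9.10) = 1 − e^(−1.490) = 1 − 0.2254 ≈ 0.775

0.775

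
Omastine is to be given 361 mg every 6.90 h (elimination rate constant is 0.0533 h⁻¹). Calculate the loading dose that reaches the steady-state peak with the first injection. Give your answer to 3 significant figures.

Accumulation ratio R = 1 / (1 − e^(−kτ)) = 1 / (1 − e^(−0.05330×6.90)) = 1 / (1 − 0.6923) = 3.250
Loading dose = maintenance dose × R = 361 × 3.250 ≈ 1170 mg

1170 mg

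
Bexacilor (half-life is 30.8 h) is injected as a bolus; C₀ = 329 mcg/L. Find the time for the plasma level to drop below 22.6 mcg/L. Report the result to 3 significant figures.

119 hours

k = ln 2 / 30.8 = 0.02250 h⁻¹
C(t) = C₀ e^(−kt)  ⇒  t = ln(C₀/C) / k
t = ln(329/22.6) / 0.02250 = 2.678 / 0.02250 ≈ 119 hours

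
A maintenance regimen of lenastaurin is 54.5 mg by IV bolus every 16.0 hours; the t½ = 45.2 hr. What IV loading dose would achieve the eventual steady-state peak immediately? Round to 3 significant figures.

250 mg

k = ln 2 / 45.2 = 0.01534 hr⁻¹
Accumulation ratio R = 1 / (1 − e^(−kτ)) = 1 / (1 − e^(−0.01534×16.0)) = 1 / (1 − 0.7824) = 4.596
Loading dose = maintenance dose × R = 54.5 × 4.596 ≈ 250 mg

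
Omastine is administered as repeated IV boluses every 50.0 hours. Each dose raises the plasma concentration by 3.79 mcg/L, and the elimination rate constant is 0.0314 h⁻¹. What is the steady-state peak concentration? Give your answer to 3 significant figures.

Fraction remaining after one interval: e^(−kτ) = e^(−0.03140 × 50.0) = 0.2080
R = 1 / (1 − 0.2080) = 1.263
Css,max = 3.79 × 1.263 ≈ 4.79 mcg/L

4.79 mcg/L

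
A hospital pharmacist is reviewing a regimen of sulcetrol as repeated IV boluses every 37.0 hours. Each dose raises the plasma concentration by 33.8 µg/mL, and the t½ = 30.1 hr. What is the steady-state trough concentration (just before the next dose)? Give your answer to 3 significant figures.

k = ln 2 / 30.1 = 0.02303 hr⁻¹
Fraction remaining after one interval: e^(−kτ) = e^(−0.02303 × 37.0) = 0.4265
R = 1 / (1 − 0.4265) = 1.744
Css,max = 33.8 × 1.744 = 58.94 µg/mL
Css,min = Css,max × e^(−kτ) = 58.94 × 0.4265 ≈ 25.1 µg/mL

25.1 µg/mL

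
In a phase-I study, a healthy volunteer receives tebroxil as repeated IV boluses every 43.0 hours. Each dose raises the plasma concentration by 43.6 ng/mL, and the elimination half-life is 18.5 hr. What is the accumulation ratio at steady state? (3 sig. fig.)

k = ln 2 / 18.5 = 0.03747 hr⁻¹
Fraction remaining after one interval: e^(−kτ) = e^(−0.03747 × 43.0) = 0.1997
R = 1 / (1 − 0.1997) = 1 / 0.8003 ≈ 1.25

1.25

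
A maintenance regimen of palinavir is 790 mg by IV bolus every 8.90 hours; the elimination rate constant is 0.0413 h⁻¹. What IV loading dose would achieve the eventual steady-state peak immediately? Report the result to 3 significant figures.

Accumulation ratio R = 1 / (1 − e^(−kτ)) = 1 / (1 − e^(−0.04130×8.90)) = 1 / (1 − 0.6924) = 3.251
Loading dose = maintenance dose × R = 790 × 3.251 ≈ 2570 mg

2570 mg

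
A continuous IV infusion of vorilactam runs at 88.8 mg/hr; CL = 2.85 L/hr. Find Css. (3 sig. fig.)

31.2 µg/mL

Css = infusion rate / CL = 88.8 / 2.85 ≈ 31.2 µg/mL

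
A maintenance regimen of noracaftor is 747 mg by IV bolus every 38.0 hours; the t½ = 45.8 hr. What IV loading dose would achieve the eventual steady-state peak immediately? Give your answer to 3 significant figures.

1710 mg

k = ln 2 / 45.8 = 0.01513 hr⁻¹
Accumulation ratio R = 1 / (1 − e^(−kτ)) = 1 / (1 − e^(−0.01513×38.0)) = 1 / (1 − 0.5626) = 2.286
Loading dose = maintenance dose × R = 747 × 2.286 ≈ 1710 mg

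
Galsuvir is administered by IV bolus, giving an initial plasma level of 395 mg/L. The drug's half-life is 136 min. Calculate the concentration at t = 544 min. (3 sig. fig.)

24.7 mg/L

k = ln 2 / 136 = 0.005097 min⁻¹
C(t) = C₀ e^(−kt) = 395 × e^(−0.005097 × 544) = 395 × e^(−2.773) = 395 × 0.06250 ≈ 24.7 mg/L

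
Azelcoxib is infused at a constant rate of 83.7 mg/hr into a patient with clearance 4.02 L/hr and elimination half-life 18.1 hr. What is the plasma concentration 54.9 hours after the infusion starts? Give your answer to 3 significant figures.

Css = rate / CL = 83.7 / 4.02 = 20.82 µg/mL
k = ln 2 / 18.1 = 0.03830 hr⁻¹
C(t) = Css (1 − e^(−kt)) = 20.82 × (1 − e^(−2.102)) = 20.82 × 0.8778 ≈ 18.3 µg/mL

18.3 µg/mL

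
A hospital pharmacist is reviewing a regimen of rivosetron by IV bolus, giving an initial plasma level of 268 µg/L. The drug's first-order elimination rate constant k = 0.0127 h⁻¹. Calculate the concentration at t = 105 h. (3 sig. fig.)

C(t) = C₀ e^(−kt) = 268 × e^(−0.01270 × 105) = 268 × e^(−1.333) = 268 × 0.2636 ≈ 70.6 µg/L

70.6 µg/L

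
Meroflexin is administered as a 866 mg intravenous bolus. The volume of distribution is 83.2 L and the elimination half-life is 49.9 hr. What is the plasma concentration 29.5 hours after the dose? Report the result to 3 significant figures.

6.91 mg/L

C₀ = dose / V = 866 / 83.2 = 10.41 mg/L
k = ln 2 / 49.9 = 0.01389 hr⁻¹
C(t) = C₀ e^(−kt) = 10.41 × e^(−0.01389 × 29.5) = 10.41 × e^(−0.4098) = 10.41 × 0.6638 ≈ 6.91 mg/L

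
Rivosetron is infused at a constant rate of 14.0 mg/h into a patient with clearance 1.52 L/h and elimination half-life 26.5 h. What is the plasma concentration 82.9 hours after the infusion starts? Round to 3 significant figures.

Css = rate / CL = 14.0 / 1.52 = 9.211 µg/mL
k = ln 2 / 26.5 = 0.02616 h⁻¹
C(t) = Css (1 − e^(−kt)) = 9.211 × (1 − e^(−2.168)) = 9.211 × 0.8856 ≈ 8.16 µg/mL

8.16 µg/mL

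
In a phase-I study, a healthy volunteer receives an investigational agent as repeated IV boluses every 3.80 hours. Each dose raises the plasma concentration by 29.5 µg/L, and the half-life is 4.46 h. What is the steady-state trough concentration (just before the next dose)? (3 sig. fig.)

k = ln 2 / 4.46 = 0.1554 h⁻¹
Fraction remaining after one interval: e^(−kτ) = e^(−0.1554 × 3.80) = 0.5540
R = 1 / (1 − 0.5540) = 2.242
Css,max = 29.5 × 2.242 = 66.14 µg/L
Css,min = Css,max × e^(−kτ) = 66.14 × 0.5540 ≈ 36.6 µg/L

36.6 µg/L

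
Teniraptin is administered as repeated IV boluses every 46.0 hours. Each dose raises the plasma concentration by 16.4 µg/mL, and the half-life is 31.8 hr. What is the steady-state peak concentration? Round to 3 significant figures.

k = ln 2 / 31.8 = 0.02180 hr⁻¹
Fraction remaining after one interval: e^(−kτ) = e^(−0.02180 × 46.0) = 0.3669
R = 1 / (1 − 0.3669) = 1.580
Css,max = 16.4 × 1.580 ≈ 25.9 µg/mL

25.9 µg/mL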